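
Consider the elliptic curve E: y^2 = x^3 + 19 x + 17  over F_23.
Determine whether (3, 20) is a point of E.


Check whether y^2 = x^3 + 19 x + 17 (mod 23) for (x, y) = (3, 20).
LHS: y^2 = 20^2 mod 23 = 9
RHS: x^3 + 19 x + 17 = 3^3 + 19*3 + 17 mod 23 = 9
LHS = RHS

Yes, on the curve


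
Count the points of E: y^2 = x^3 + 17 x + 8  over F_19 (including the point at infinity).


For each x in F_19, count y with y^2 = x^3 + 17 x + 8 mod 19:
  x = 1: RHS = 7, y in [8, 11]  -> 2 point(s)
  x = 4: RHS = 7, y in [8, 11]  -> 2 point(s)
  x = 5: RHS = 9, y in [3, 16]  -> 2 point(s)
  x = 9: RHS = 16, y in [4, 15]  -> 2 point(s)
  x = 10: RHS = 0, y in [0]  -> 1 point(s)
  x = 11: RHS = 6, y in [5, 14]  -> 2 point(s)
  x = 14: RHS = 7, y in [8, 11]  -> 2 point(s)
  x = 15: RHS = 9, y in [3, 16]  -> 2 point(s)
  x = 16: RHS = 6, y in [5, 14]  -> 2 point(s)
  x = 17: RHS = 4, y in [2, 17]  -> 2 point(s)
  x = 18: RHS = 9, y in [3, 16]  -> 2 point(s)
Affine points: 21. Add the point at infinity: total = 22.

#E(F_19) = 22


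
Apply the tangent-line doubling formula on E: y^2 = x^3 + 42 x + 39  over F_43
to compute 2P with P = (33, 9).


Doubling: s = (3 x1^2 + a) / (2 y1)
s = (3*33^2 + 42) / (2*9) mod 43 = 19
x3 = s^2 - 2 x1 mod 43 = 19^2 - 2*33 = 37
y3 = s (x1 - x3) - y1 mod 43 = 19 * (33 - 37) - 9 = 1

2P = (37, 1)


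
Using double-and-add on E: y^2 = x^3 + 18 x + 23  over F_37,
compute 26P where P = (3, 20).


k = 26 = 11010_2 (binary, LSB first: 01011)
Double-and-add from P = (3, 20):
  bit 0 = 0: acc unchanged = O
  bit 1 = 1: acc = O + (34, 33) = (34, 33)
  bit 2 = 0: acc unchanged = (34, 33)
  bit 3 = 1: acc = (34, 33) + (22, 2) = (9, 10)
  bit 4 = 1: acc = (9, 10) + (27, 29) = (2, 20)

26P = (2, 20)


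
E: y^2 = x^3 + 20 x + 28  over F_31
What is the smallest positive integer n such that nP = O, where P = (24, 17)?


Compute successive multiples of P until we hit O:
  1P = (24, 17)
  2P = (30, 21)
  3P = (5, 6)
  4P = (22, 7)
  5P = (10, 22)
  6P = (15, 13)
  7P = (1, 7)
  8P = (25, 23)
  ... (continuing to 37P)
  37P = O

ord(P) = 37


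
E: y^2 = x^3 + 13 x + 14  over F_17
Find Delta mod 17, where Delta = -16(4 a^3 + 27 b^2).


4 a^3 + 27 b^2 = 4*13^3 + 27*14^2 = 8788 + 5292 = 14080
Delta = -16 * (14080) = -225280
Delta mod 17 = 4

Delta = 4 (mod 17)


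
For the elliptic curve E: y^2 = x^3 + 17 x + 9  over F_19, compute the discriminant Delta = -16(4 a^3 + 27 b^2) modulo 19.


4 a^3 + 27 b^2 = 4*17^3 + 27*9^2 = 19652 + 2187 = 21839
Delta = -16 * (21839) = -349424
Delta mod 19 = 5

Delta = 5 (mod 19)


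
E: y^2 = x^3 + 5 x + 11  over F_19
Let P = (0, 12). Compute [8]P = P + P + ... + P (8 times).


k = 8 = 1000_2 (binary, LSB first: 0001)
Double-and-add from P = (0, 12):
  bit 0 = 0: acc unchanged = O
  bit 1 = 0: acc unchanged = O
  bit 2 = 0: acc unchanged = O
  bit 3 = 1: acc = O + (5, 16) = (5, 16)

8P = (5, 16)


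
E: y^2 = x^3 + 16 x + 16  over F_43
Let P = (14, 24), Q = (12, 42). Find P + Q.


P != Q, so use the chord formula.
s = (y2 - y1) / (x2 - x1) = (18) / (41) mod 43 = 34
x3 = s^2 - x1 - x2 mod 43 = 34^2 - 14 - 12 = 12
y3 = s (x1 - x3) - y1 mod 43 = 34 * (14 - 12) - 24 = 1

P + Q = (12, 1)


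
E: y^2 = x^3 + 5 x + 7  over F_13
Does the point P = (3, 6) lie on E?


Check whether y^2 = x^3 + 5 x + 7 (mod 13) for (x, y) = (3, 6).
LHS: y^2 = 6^2 mod 13 = 10
RHS: x^3 + 5 x + 7 = 3^3 + 5*3 + 7 mod 13 = 10
LHS = RHS

Yes, on the curve


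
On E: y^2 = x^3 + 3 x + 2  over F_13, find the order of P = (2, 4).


Compute successive multiples of P until we hit O:
  1P = (2, 4)
  2P = (5, 5)
  3P = (9, 11)
  4P = (3, 8)
  5P = (11, 12)
  6P = (4, 0)
  7P = (11, 1)
  8P = (3, 5)
  ... (continuing to 12P)
  12P = O

ord(P) = 12


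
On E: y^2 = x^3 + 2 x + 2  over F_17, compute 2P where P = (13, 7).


Doubling: s = (3 x1^2 + a) / (2 y1)
s = (3*13^2 + 2) / (2*7) mod 17 = 6
x3 = s^2 - 2 x1 mod 17 = 6^2 - 2*13 = 10
y3 = s (x1 - x3) - y1 mod 17 = 6 * (13 - 10) - 7 = 11

2P = (10, 11)


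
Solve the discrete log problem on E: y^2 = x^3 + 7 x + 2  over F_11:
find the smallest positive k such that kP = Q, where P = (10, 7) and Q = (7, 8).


Enumerate multiples of P until we hit Q = (7, 8):
  1P = (10, 7)
  2P = (7, 3)
  3P = (8, 3)
  4P = (8, 8)
  5P = (7, 8)
Match found at i = 5.

k = 5


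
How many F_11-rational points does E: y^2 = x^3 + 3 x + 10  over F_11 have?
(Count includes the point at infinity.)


For each x in F_11, count y with y^2 = x^3 + 3 x + 10 mod 11:
  x = 1: RHS = 3, y in [5, 6]  -> 2 point(s)
  x = 4: RHS = 9, y in [3, 8]  -> 2 point(s)
  x = 7: RHS = 0, y in [0]  -> 1 point(s)
Affine points: 5. Add the point at infinity: total = 6.

#E(F_11) = 6


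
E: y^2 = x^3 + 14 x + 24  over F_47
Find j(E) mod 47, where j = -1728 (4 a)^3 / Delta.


Delta = -16(4 a^3 + 27 b^2) mod 47 = 9
-1728 * (4 a)^3 = -1728 * (4*14)^3 mod 47 = 29
j = 29 * 9^(-1) mod 47 = 45

j = 45 (mod 47)


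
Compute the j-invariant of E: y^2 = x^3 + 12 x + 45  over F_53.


Delta = -16(4 a^3 + 27 b^2) mod 53 = 37
-1728 * (4 a)^3 = -1728 * (4*12)^3 mod 53 = 25
j = 25 * 37^(-1) mod 53 = 15

j = 15 (mod 53)


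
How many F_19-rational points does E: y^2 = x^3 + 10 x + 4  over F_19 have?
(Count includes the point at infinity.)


For each x in F_19, count y with y^2 = x^3 + 10 x + 4 mod 19:
  x = 0: RHS = 4, y in [2, 17]  -> 2 point(s)
  x = 3: RHS = 4, y in [2, 17]  -> 2 point(s)
  x = 8: RHS = 7, y in [8, 11]  -> 2 point(s)
  x = 9: RHS = 6, y in [5, 14]  -> 2 point(s)
  x = 11: RHS = 1, y in [1, 18]  -> 2 point(s)
  x = 12: RHS = 9, y in [3, 16]  -> 2 point(s)
  x = 14: RHS = 0, y in [0]  -> 1 point(s)
  x = 16: RHS = 4, y in [2, 17]  -> 2 point(s)
Affine points: 15. Add the point at infinity: total = 16.

#E(F_19) = 16


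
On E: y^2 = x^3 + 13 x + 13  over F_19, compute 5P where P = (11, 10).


k = 5 = 101_2 (binary, LSB first: 101)
Double-and-add from P = (11, 10):
  bit 0 = 1: acc = O + (11, 10) = (11, 10)
  bit 1 = 0: acc unchanged = (11, 10)
  bit 2 = 1: acc = (11, 10) + (2, 16) = (17, 13)

5P = (17, 13)


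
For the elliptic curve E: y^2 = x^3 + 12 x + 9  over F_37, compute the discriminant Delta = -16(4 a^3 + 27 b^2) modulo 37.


4 a^3 + 27 b^2 = 4*12^3 + 27*9^2 = 6912 + 2187 = 9099
Delta = -16 * (9099) = -145584
Delta mod 37 = 11

Delta = 11 (mod 37)


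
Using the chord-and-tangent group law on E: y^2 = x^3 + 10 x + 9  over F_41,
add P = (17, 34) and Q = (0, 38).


P != Q, so use the chord formula.
s = (y2 - y1) / (x2 - x1) = (4) / (24) mod 41 = 7
x3 = s^2 - x1 - x2 mod 41 = 7^2 - 17 - 0 = 32
y3 = s (x1 - x3) - y1 mod 41 = 7 * (17 - 32) - 34 = 25

P + Q = (32, 25)


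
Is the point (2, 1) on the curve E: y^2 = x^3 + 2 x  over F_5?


Check whether y^2 = x^3 + 2 x + 0 (mod 5) for (x, y) = (2, 1).
LHS: y^2 = 1^2 mod 5 = 1
RHS: x^3 + 2 x + 0 = 2^3 + 2*2 + 0 mod 5 = 2
LHS != RHS

No, not on the curve


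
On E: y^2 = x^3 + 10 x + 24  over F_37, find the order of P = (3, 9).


Compute successive multiples of P until we hit O:
  1P = (3, 9)
  2P = (31, 28)
  3P = (7, 20)
  4P = (23, 10)
  5P = (32, 21)
  6P = (32, 16)
  7P = (23, 27)
  8P = (7, 17)
  ... (continuing to 11P)
  11P = O

ord(P) = 11


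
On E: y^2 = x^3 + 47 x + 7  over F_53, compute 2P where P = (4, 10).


Doubling: s = (3 x1^2 + a) / (2 y1)
s = (3*4^2 + 47) / (2*10) mod 53 = 18
x3 = s^2 - 2 x1 mod 53 = 18^2 - 2*4 = 51
y3 = s (x1 - x3) - y1 mod 53 = 18 * (4 - 51) - 10 = 45

2P = (51, 45)


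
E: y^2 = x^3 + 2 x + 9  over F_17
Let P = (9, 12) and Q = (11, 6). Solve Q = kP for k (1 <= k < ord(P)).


Enumerate multiples of P until we hit Q = (11, 6):
  1P = (9, 12)
  2P = (0, 14)
  3P = (7, 14)
  4P = (2, 15)
  5P = (10, 3)
  6P = (11, 6)
Match found at i = 6.

k = 6


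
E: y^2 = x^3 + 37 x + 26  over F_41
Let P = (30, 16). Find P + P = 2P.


Doubling: s = (3 x1^2 + a) / (2 y1)
s = (3*30^2 + 37) / (2*16) mod 41 = 33
x3 = s^2 - 2 x1 mod 41 = 33^2 - 2*30 = 4
y3 = s (x1 - x3) - y1 mod 41 = 33 * (30 - 4) - 16 = 22

2P = (4, 22)


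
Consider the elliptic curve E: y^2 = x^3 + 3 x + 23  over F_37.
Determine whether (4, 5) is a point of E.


Check whether y^2 = x^3 + 3 x + 23 (mod 37) for (x, y) = (4, 5).
LHS: y^2 = 5^2 mod 37 = 25
RHS: x^3 + 3 x + 23 = 4^3 + 3*4 + 23 mod 37 = 25
LHS = RHS

Yes, on the curve


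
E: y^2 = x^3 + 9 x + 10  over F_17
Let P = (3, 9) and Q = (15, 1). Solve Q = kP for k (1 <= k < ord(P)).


Enumerate multiples of P until we hit Q = (15, 1):
  1P = (3, 9)
  2P = (15, 1)
Match found at i = 2.

k = 2


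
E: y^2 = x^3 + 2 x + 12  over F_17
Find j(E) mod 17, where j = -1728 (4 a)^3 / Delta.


Delta = -16(4 a^3 + 27 b^2) mod 17 = 10
-1728 * (4 a)^3 = -1728 * (4*2)^3 mod 17 = 12
j = 12 * 10^(-1) mod 17 = 8

j = 8 (mod 17)


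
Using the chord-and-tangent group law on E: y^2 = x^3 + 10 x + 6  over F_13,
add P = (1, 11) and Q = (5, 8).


P != Q, so use the chord formula.
s = (y2 - y1) / (x2 - x1) = (10) / (4) mod 13 = 9
x3 = s^2 - x1 - x2 mod 13 = 9^2 - 1 - 5 = 10
y3 = s (x1 - x3) - y1 mod 13 = 9 * (1 - 10) - 11 = 12

P + Q = (10, 12)


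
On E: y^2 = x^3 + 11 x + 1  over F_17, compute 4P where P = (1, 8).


k = 4 = 100_2 (binary, LSB first: 001)
Double-and-add from P = (1, 8):
  bit 0 = 0: acc unchanged = O
  bit 1 = 0: acc unchanged = O
  bit 2 = 1: acc = O + (11, 12) = (11, 12)

4P = (11, 12)


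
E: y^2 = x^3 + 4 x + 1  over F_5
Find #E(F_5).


For each x in F_5, count y with y^2 = x^3 + 4 x + 1 mod 5:
  x = 0: RHS = 1, y in [1, 4]  -> 2 point(s)
  x = 1: RHS = 1, y in [1, 4]  -> 2 point(s)
  x = 3: RHS = 0, y in [0]  -> 1 point(s)
  x = 4: RHS = 1, y in [1, 4]  -> 2 point(s)
Affine points: 7. Add the point at infinity: total = 8.

#E(F_5) = 8


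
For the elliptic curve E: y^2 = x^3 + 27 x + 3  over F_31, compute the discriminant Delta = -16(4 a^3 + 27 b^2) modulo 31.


4 a^3 + 27 b^2 = 4*27^3 + 27*3^2 = 78732 + 243 = 78975
Delta = -16 * (78975) = -1263600
Delta mod 31 = 22

Delta = 22 (mod 31)


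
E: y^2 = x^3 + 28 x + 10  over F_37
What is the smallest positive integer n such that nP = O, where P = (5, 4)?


Compute successive multiples of P until we hit O:
  1P = (5, 4)
  2P = (28, 19)
  3P = (11, 13)
  4P = (14, 1)
  5P = (14, 36)
  6P = (11, 24)
  7P = (28, 18)
  8P = (5, 33)
  ... (continuing to 9P)
  9P = O

ord(P) = 9


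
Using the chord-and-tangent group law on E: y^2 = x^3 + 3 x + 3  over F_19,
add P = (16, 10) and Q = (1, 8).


P != Q, so use the chord formula.
s = (y2 - y1) / (x2 - x1) = (17) / (4) mod 19 = 9
x3 = s^2 - x1 - x2 mod 19 = 9^2 - 16 - 1 = 7
y3 = s (x1 - x3) - y1 mod 19 = 9 * (16 - 7) - 10 = 14

P + Q = (7, 14)


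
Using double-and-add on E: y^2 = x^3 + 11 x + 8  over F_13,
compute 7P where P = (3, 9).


k = 7 = 111_2 (binary, LSB first: 111)
Double-and-add from P = (3, 9):
  bit 0 = 1: acc = O + (3, 9) = (3, 9)
  bit 1 = 1: acc = (3, 9) + (6, 2) = (8, 7)
  bit 2 = 1: acc = (8, 7) + (11, 2) = (4, 8)

7P = (4, 8)


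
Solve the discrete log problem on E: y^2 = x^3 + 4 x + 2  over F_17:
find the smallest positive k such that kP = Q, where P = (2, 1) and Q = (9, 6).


Enumerate multiples of P until we hit Q = (9, 6):
  1P = (2, 1)
  2P = (9, 11)
  3P = (7, 4)
  4P = (7, 13)
  5P = (9, 6)
Match found at i = 5.

k = 5


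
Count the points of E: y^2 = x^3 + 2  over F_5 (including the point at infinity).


For each x in F_5, count y with y^2 = x^3 + 0 x + 2 mod 5:
  x = 2: RHS = 0, y in [0]  -> 1 point(s)
  x = 3: RHS = 4, y in [2, 3]  -> 2 point(s)
  x = 4: RHS = 1, y in [1, 4]  -> 2 point(s)
Affine points: 5. Add the point at infinity: total = 6.

#E(F_5) = 6


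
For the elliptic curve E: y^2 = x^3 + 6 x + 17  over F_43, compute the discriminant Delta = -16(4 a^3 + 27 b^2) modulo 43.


4 a^3 + 27 b^2 = 4*6^3 + 27*17^2 = 864 + 7803 = 8667
Delta = -16 * (8667) = -138672
Delta mod 43 = 3

Delta = 3 (mod 43)


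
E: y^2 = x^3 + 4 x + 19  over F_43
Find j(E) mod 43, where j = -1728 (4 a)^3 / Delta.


Delta = -16(4 a^3 + 27 b^2) mod 43 = 41
-1728 * (4 a)^3 = -1728 * (4*4)^3 mod 43 = 41
j = 41 * 41^(-1) mod 43 = 1

j = 1 (mod 43)


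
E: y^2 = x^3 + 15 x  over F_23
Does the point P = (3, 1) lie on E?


Check whether y^2 = x^3 + 15 x + 0 (mod 23) for (x, y) = (3, 1).
LHS: y^2 = 1^2 mod 23 = 1
RHS: x^3 + 15 x + 0 = 3^3 + 15*3 + 0 mod 23 = 3
LHS != RHS

No, not on the curve


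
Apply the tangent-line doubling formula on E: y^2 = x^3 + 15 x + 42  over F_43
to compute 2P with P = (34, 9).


Doubling: s = (3 x1^2 + a) / (2 y1)
s = (3*34^2 + 15) / (2*9) mod 43 = 0
x3 = s^2 - 2 x1 mod 43 = 0^2 - 2*34 = 18
y3 = s (x1 - x3) - y1 mod 43 = 0 * (34 - 18) - 9 = 34

2P = (18, 34)


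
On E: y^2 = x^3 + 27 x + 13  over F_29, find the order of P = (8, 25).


Compute successive multiples of P until we hit O:
  1P = (8, 25)
  2P = (17, 22)
  3P = (17, 7)
  4P = (8, 4)
  5P = O

ord(P) = 5


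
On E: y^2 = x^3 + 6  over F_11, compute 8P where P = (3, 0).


k = 8 = 1000_2 (binary, LSB first: 0001)
Double-and-add from P = (3, 0):
  bit 0 = 0: acc unchanged = O
  bit 1 = 0: acc unchanged = O
  bit 2 = 0: acc unchanged = O
  bit 3 = 1: acc = O + O = O

8P = O


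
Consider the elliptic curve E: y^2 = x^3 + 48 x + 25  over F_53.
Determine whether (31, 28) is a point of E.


Check whether y^2 = x^3 + 48 x + 25 (mod 53) for (x, y) = (31, 28).
LHS: y^2 = 28^2 mod 53 = 42
RHS: x^3 + 48 x + 25 = 31^3 + 48*31 + 25 mod 53 = 34
LHS != RHS

No, not on the curve


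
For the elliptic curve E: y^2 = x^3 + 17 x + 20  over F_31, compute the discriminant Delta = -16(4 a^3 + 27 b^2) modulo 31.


4 a^3 + 27 b^2 = 4*17^3 + 27*20^2 = 19652 + 10800 = 30452
Delta = -16 * (30452) = -487232
Delta mod 31 = 26

Delta = 26 (mod 31)


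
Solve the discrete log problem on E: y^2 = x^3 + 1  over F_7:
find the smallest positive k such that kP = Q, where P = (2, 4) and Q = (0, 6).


Enumerate multiples of P until we hit Q = (0, 6):
  1P = (2, 4)
  2P = (0, 6)
Match found at i = 2.

k = 2


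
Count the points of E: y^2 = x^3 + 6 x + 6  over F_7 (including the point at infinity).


For each x in F_7, count y with y^2 = x^3 + 6 x + 6 mod 7:
  x = 3: RHS = 2, y in [3, 4]  -> 2 point(s)
  x = 5: RHS = 0, y in [0]  -> 1 point(s)
Affine points: 3. Add the point at infinity: total = 4.

#E(F_7) = 4


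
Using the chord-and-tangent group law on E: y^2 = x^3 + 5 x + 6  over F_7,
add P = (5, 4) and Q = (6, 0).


P != Q, so use the chord formula.
s = (y2 - y1) / (x2 - x1) = (3) / (1) mod 7 = 3
x3 = s^2 - x1 - x2 mod 7 = 3^2 - 5 - 6 = 5
y3 = s (x1 - x3) - y1 mod 7 = 3 * (5 - 5) - 4 = 3

P + Q = (5, 3)


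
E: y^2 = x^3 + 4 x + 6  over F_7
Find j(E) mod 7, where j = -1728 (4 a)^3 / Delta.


Delta = -16(4 a^3 + 27 b^2) mod 7 = 1
-1728 * (4 a)^3 = -1728 * (4*4)^3 mod 7 = 1
j = 1 * 1^(-1) mod 7 = 1

j = 1 (mod 7)


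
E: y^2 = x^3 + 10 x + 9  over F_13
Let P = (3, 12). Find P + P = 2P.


Doubling: s = (3 x1^2 + a) / (2 y1)
s = (3*3^2 + 10) / (2*12) mod 13 = 1
x3 = s^2 - 2 x1 mod 13 = 1^2 - 2*3 = 8
y3 = s (x1 - x3) - y1 mod 13 = 1 * (3 - 8) - 12 = 9

2P = (8, 9)


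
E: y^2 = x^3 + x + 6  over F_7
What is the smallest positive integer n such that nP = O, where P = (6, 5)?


Compute successive multiples of P until we hit O:
  1P = (6, 5)
  2P = (3, 6)
  3P = (2, 3)
  4P = (1, 1)
  5P = (4, 5)
  6P = (4, 2)
  7P = (1, 6)
  8P = (2, 4)
  ... (continuing to 11P)
  11P = O

ord(P) = 11


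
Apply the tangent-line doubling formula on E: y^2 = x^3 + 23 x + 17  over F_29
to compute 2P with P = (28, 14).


Doubling: s = (3 x1^2 + a) / (2 y1)
s = (3*28^2 + 23) / (2*14) mod 29 = 3
x3 = s^2 - 2 x1 mod 29 = 3^2 - 2*28 = 11
y3 = s (x1 - x3) - y1 mod 29 = 3 * (28 - 11) - 14 = 8

2P = (11, 8)


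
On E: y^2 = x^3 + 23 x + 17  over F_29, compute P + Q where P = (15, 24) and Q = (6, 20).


P != Q, so use the chord formula.
s = (y2 - y1) / (x2 - x1) = (25) / (20) mod 29 = 23
x3 = s^2 - x1 - x2 mod 29 = 23^2 - 15 - 6 = 15
y3 = s (x1 - x3) - y1 mod 29 = 23 * (15 - 15) - 24 = 5

P + Q = (15, 5)


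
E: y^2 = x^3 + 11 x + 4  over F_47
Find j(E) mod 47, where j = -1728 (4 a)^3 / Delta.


Delta = -16(4 a^3 + 27 b^2) mod 47 = 24
-1728 * (4 a)^3 = -1728 * (4*11)^3 mod 47 = 32
j = 32 * 24^(-1) mod 47 = 17

j = 17 (mod 47)


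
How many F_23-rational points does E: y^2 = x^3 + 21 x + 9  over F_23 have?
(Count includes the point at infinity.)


For each x in F_23, count y with y^2 = x^3 + 21 x + 9 mod 23:
  x = 0: RHS = 9, y in [3, 20]  -> 2 point(s)
  x = 1: RHS = 8, y in [10, 13]  -> 2 point(s)
  x = 2: RHS = 13, y in [6, 17]  -> 2 point(s)
  x = 5: RHS = 9, y in [3, 20]  -> 2 point(s)
  x = 6: RHS = 6, y in [11, 12]  -> 2 point(s)
  x = 7: RHS = 16, y in [4, 19]  -> 2 point(s)
  x = 10: RHS = 0, y in [0]  -> 1 point(s)
  x = 13: RHS = 18, y in [8, 15]  -> 2 point(s)
  x = 16: RHS = 2, y in [5, 18]  -> 2 point(s)
  x = 17: RHS = 12, y in [9, 14]  -> 2 point(s)
  x = 18: RHS = 9, y in [3, 20]  -> 2 point(s)
Affine points: 21. Add the point at infinity: total = 22.

#E(F_23) = 22


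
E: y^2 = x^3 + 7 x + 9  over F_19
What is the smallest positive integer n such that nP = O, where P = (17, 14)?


Compute successive multiples of P until we hit O:
  1P = (17, 14)
  2P = (4, 5)
  3P = (5, 6)
  4P = (8, 11)
  5P = (11, 7)
  6P = (14, 18)
  7P = (13, 6)
  8P = (12, 15)
  ... (continuing to 26P)
  26P = O

ord(P) = 26


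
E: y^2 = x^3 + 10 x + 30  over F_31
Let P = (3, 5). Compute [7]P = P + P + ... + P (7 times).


k = 7 = 111_2 (binary, LSB first: 111)
Double-and-add from P = (3, 5):
  bit 0 = 1: acc = O + (3, 5) = (3, 5)
  bit 1 = 1: acc = (3, 5) + (8, 23) = (28, 29)
  bit 2 = 1: acc = (28, 29) + (16, 16) = (28, 2)

7P = (28, 2)


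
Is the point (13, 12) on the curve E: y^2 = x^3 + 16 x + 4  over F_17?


Check whether y^2 = x^3 + 16 x + 4 (mod 17) for (x, y) = (13, 12).
LHS: y^2 = 12^2 mod 17 = 8
RHS: x^3 + 16 x + 4 = 13^3 + 16*13 + 4 mod 17 = 12
LHS != RHS

No, not on the curve


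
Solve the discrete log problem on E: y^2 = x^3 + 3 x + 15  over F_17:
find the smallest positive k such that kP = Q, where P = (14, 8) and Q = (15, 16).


Enumerate multiples of P until we hit Q = (15, 16):
  1P = (14, 8)
  2P = (5, 11)
  3P = (0, 10)
  4P = (11, 11)
  5P = (10, 5)
  6P = (1, 6)
  7P = (15, 1)
  8P = (3, 0)
  9P = (15, 16)
Match found at i = 9.

k = 9


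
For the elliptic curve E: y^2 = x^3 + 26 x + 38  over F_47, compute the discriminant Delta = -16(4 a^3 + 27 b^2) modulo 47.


4 a^3 + 27 b^2 = 4*26^3 + 27*38^2 = 70304 + 38988 = 109292
Delta = -16 * (109292) = -1748672
Delta mod 47 = 10

Delta = 10 (mod 47)


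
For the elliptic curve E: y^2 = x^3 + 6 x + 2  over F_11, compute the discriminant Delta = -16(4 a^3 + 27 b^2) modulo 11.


4 a^3 + 27 b^2 = 4*6^3 + 27*2^2 = 864 + 108 = 972
Delta = -16 * (972) = -15552
Delta mod 11 = 2

Delta = 2 (mod 11)


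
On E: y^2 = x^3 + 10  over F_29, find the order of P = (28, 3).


Compute successive multiples of P until we hit O:
  1P = (28, 3)
  2P = (24, 28)
  3P = (7, 18)
  4P = (17, 14)
  5P = (14, 12)
  6P = (21, 7)
  7P = (4, 4)
  8P = (4, 25)
  ... (continuing to 15P)
  15P = O

ord(P) = 15


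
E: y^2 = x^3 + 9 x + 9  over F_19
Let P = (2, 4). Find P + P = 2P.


Doubling: s = (3 x1^2 + a) / (2 y1)
s = (3*2^2 + 9) / (2*4) mod 19 = 5
x3 = s^2 - 2 x1 mod 19 = 5^2 - 2*2 = 2
y3 = s (x1 - x3) - y1 mod 19 = 5 * (2 - 2) - 4 = 15

2P = (2, 15)


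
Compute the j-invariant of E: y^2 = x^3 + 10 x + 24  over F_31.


Delta = -16(4 a^3 + 27 b^2) mod 31 = 20
-1728 * (4 a)^3 = -1728 * (4*10)^3 mod 31 = 4
j = 4 * 20^(-1) mod 31 = 25

j = 25 (mod 31)


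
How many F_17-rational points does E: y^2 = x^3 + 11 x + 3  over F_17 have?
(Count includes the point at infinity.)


For each x in F_17, count y with y^2 = x^3 + 11 x + 3 mod 17:
  x = 1: RHS = 15, y in [7, 10]  -> 2 point(s)
  x = 2: RHS = 16, y in [4, 13]  -> 2 point(s)
  x = 4: RHS = 9, y in [3, 14]  -> 2 point(s)
  x = 5: RHS = 13, y in [8, 9]  -> 2 point(s)
  x = 6: RHS = 13, y in [8, 9]  -> 2 point(s)
  x = 7: RHS = 15, y in [7, 10]  -> 2 point(s)
  x = 8: RHS = 8, y in [5, 12]  -> 2 point(s)
  x = 9: RHS = 15, y in [7, 10]  -> 2 point(s)
  x = 10: RHS = 8, y in [5, 12]  -> 2 point(s)
  x = 16: RHS = 8, y in [5, 12]  -> 2 point(s)
Affine points: 20. Add the point at infinity: total = 21.

#E(F_17) = 21


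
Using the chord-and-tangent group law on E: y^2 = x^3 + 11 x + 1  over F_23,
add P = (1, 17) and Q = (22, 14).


P != Q, so use the chord formula.
s = (y2 - y1) / (x2 - x1) = (20) / (21) mod 23 = 13
x3 = s^2 - x1 - x2 mod 23 = 13^2 - 1 - 22 = 8
y3 = s (x1 - x3) - y1 mod 23 = 13 * (1 - 8) - 17 = 7

P + Q = (8, 7)


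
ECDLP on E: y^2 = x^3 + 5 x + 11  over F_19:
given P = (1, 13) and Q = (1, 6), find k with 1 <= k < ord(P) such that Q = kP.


Enumerate multiples of P until we hit Q = (1, 6):
  1P = (1, 13)
  2P = (9, 5)
  3P = (10, 15)
  4P = (5, 3)
  5P = (5, 16)
  6P = (10, 4)
  7P = (9, 14)
  8P = (1, 6)
Match found at i = 8.

k = 8


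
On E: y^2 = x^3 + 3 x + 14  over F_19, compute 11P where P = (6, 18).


k = 11 = 1011_2 (binary, LSB first: 1101)
Double-and-add from P = (6, 18):
  bit 0 = 1: acc = O + (6, 18) = (6, 18)
  bit 1 = 1: acc = (6, 18) + (14, 8) = (16, 4)
  bit 2 = 0: acc unchanged = (16, 4)
  bit 3 = 1: acc = (16, 4) + (7, 13) = (16, 15)

11P = (16, 15)


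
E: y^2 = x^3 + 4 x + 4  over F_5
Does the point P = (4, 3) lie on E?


Check whether y^2 = x^3 + 4 x + 4 (mod 5) for (x, y) = (4, 3).
LHS: y^2 = 3^2 mod 5 = 4
RHS: x^3 + 4 x + 4 = 4^3 + 4*4 + 4 mod 5 = 4
LHS = RHS

Yes, on the curve


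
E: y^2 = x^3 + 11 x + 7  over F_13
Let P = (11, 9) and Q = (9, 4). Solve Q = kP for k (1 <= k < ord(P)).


Enumerate multiples of P until we hit Q = (9, 4):
  1P = (11, 9)
  2P = (8, 10)
  3P = (10, 8)
  4P = (6, 9)
  5P = (9, 4)
Match found at i = 5.

k = 5


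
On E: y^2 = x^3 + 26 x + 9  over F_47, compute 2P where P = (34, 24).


Doubling: s = (3 x1^2 + a) / (2 y1)
s = (3*34^2 + 26) / (2*24) mod 47 = 16
x3 = s^2 - 2 x1 mod 47 = 16^2 - 2*34 = 0
y3 = s (x1 - x3) - y1 mod 47 = 16 * (34 - 0) - 24 = 3

2P = (0, 3)


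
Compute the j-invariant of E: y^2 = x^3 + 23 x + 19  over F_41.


Delta = -16(4 a^3 + 27 b^2) mod 41 = 37
-1728 * (4 a)^3 = -1728 * (4*23)^3 mod 41 = 27
j = 27 * 37^(-1) mod 41 = 24

j = 24 (mod 41)


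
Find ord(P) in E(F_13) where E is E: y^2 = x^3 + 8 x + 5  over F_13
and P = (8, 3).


Compute successive multiples of P until we hit O:
  1P = (8, 3)
  2P = (6, 3)
  3P = (12, 10)
  4P = (5, 12)
  5P = (9, 0)
  6P = (5, 1)
  7P = (12, 3)
  8P = (6, 10)
  ... (continuing to 10P)
  10P = O

ord(P) = 10


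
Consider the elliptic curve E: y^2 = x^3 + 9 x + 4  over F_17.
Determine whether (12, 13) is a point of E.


Check whether y^2 = x^3 + 9 x + 4 (mod 17) for (x, y) = (12, 13).
LHS: y^2 = 13^2 mod 17 = 16
RHS: x^3 + 9 x + 4 = 12^3 + 9*12 + 4 mod 17 = 4
LHS != RHS

No, not on the curve


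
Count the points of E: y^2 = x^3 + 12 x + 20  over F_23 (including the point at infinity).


For each x in F_23, count y with y^2 = x^3 + 12 x + 20 mod 23:
  x = 2: RHS = 6, y in [11, 12]  -> 2 point(s)
  x = 6: RHS = 9, y in [3, 20]  -> 2 point(s)
  x = 9: RHS = 6, y in [11, 12]  -> 2 point(s)
  x = 10: RHS = 13, y in [6, 17]  -> 2 point(s)
  x = 12: RHS = 6, y in [11, 12]  -> 2 point(s)
  x = 13: RHS = 4, y in [2, 21]  -> 2 point(s)
  x = 17: RHS = 8, y in [10, 13]  -> 2 point(s)
  x = 19: RHS = 0, y in [0]  -> 1 point(s)
  x = 20: RHS = 3, y in [7, 16]  -> 2 point(s)
Affine points: 17. Add the point at infinity: total = 18.

#E(F_23) = 18


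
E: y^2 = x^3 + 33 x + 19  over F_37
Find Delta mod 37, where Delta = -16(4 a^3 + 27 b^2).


4 a^3 + 27 b^2 = 4*33^3 + 27*19^2 = 143748 + 9747 = 153495
Delta = -16 * (153495) = -2455920
Delta mod 37 = 29

Delta = 29 (mod 37)


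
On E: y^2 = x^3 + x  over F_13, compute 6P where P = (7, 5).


k = 6 = 110_2 (binary, LSB first: 011)
Double-and-add from P = (7, 5):
  bit 0 = 0: acc unchanged = O
  bit 1 = 1: acc = O + (9, 7) = (9, 7)
  bit 2 = 1: acc = (9, 7) + (4, 4) = (4, 9)

6P = (4, 9)


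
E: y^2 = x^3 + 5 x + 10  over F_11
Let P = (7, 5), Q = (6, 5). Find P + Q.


P != Q, so use the chord formula.
s = (y2 - y1) / (x2 - x1) = (0) / (10) mod 11 = 0
x3 = s^2 - x1 - x2 mod 11 = 0^2 - 7 - 6 = 9
y3 = s (x1 - x3) - y1 mod 11 = 0 * (7 - 9) - 5 = 6

P + Q = (9, 6)


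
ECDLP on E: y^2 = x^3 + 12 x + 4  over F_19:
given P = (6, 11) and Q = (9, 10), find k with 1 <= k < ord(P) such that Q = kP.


Enumerate multiples of P until we hit Q = (9, 10):
  1P = (6, 11)
  2P = (11, 17)
  3P = (8, 17)
  4P = (14, 3)
  5P = (0, 2)
  6P = (1, 6)
  7P = (13, 1)
  8P = (16, 6)
  9P = (2, 6)
  10P = (9, 9)
  11P = (15, 14)
  12P = (15, 5)
  13P = (9, 10)
Match found at i = 13.

k = 13


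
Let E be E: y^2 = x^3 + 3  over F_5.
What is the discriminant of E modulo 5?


4 a^3 + 27 b^2 = 4*0^3 + 27*3^2 = 0 + 243 = 243
Delta = -16 * (243) = -3888
Delta mod 5 = 2

Delta = 2 (mod 5)


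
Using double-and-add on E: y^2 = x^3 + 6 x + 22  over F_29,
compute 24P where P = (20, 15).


k = 24 = 11000_2 (binary, LSB first: 00011)
Double-and-add from P = (20, 15):
  bit 0 = 0: acc unchanged = O
  bit 1 = 0: acc unchanged = O
  bit 2 = 0: acc unchanged = O
  bit 3 = 1: acc = O + (0, 14) = (0, 14)
  bit 4 = 1: acc = (0, 14) + (7, 28) = (26, 21)

24P = (26, 21)


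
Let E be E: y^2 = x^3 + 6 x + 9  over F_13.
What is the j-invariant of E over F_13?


Delta = -16(4 a^3 + 27 b^2) mod 13 = 12
-1728 * (4 a)^3 = -1728 * (4*6)^3 mod 13 = 5
j = 5 * 12^(-1) mod 13 = 8

j = 8 (mod 13)


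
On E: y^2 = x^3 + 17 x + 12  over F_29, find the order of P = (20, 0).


Compute successive multiples of P until we hit O:
  1P = (20, 0)
  2P = O

ord(P) = 2


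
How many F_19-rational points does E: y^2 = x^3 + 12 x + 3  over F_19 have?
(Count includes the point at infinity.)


For each x in F_19, count y with y^2 = x^3 + 12 x + 3 mod 19:
  x = 1: RHS = 16, y in [4, 15]  -> 2 point(s)
  x = 2: RHS = 16, y in [4, 15]  -> 2 point(s)
  x = 3: RHS = 9, y in [3, 16]  -> 2 point(s)
  x = 4: RHS = 1, y in [1, 18]  -> 2 point(s)
  x = 5: RHS = 17, y in [6, 13]  -> 2 point(s)
  x = 6: RHS = 6, y in [5, 14]  -> 2 point(s)
  x = 9: RHS = 4, y in [2, 17]  -> 2 point(s)
  x = 13: RHS = 0, y in [0]  -> 1 point(s)
  x = 15: RHS = 5, y in [9, 10]  -> 2 point(s)
  x = 16: RHS = 16, y in [4, 15]  -> 2 point(s)
  x = 17: RHS = 9, y in [3, 16]  -> 2 point(s)
  x = 18: RHS = 9, y in [3, 16]  -> 2 point(s)
Affine points: 23. Add the point at infinity: total = 24.

#E(F_19) = 24


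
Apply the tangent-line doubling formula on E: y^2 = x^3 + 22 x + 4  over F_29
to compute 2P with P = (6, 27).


Doubling: s = (3 x1^2 + a) / (2 y1)
s = (3*6^2 + 22) / (2*27) mod 29 = 11
x3 = s^2 - 2 x1 mod 29 = 11^2 - 2*6 = 22
y3 = s (x1 - x3) - y1 mod 29 = 11 * (6 - 22) - 27 = 0

2P = (22, 0)


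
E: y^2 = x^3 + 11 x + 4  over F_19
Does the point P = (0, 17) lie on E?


Check whether y^2 = x^3 + 11 x + 4 (mod 19) for (x, y) = (0, 17).
LHS: y^2 = 17^2 mod 19 = 4
RHS: x^3 + 11 x + 4 = 0^3 + 11*0 + 4 mod 19 = 4
LHS = RHS

Yes, on the curve


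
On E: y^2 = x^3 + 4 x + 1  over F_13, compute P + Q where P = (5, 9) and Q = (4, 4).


P != Q, so use the chord formula.
s = (y2 - y1) / (x2 - x1) = (8) / (12) mod 13 = 5
x3 = s^2 - x1 - x2 mod 13 = 5^2 - 5 - 4 = 3
y3 = s (x1 - x3) - y1 mod 13 = 5 * (5 - 3) - 9 = 1

P + Q = (3, 1)


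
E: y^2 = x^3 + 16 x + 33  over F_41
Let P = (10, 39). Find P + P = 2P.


Doubling: s = (3 x1^2 + a) / (2 y1)
s = (3*10^2 + 16) / (2*39) mod 41 = 3
x3 = s^2 - 2 x1 mod 41 = 3^2 - 2*10 = 30
y3 = s (x1 - x3) - y1 mod 41 = 3 * (10 - 30) - 39 = 24

2P = (30, 24)


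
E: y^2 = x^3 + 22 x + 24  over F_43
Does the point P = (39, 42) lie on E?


Check whether y^2 = x^3 + 22 x + 24 (mod 43) for (x, y) = (39, 42).
LHS: y^2 = 42^2 mod 43 = 1
RHS: x^3 + 22 x + 24 = 39^3 + 22*39 + 24 mod 43 = 1
LHS = RHS

Yes, on the curve


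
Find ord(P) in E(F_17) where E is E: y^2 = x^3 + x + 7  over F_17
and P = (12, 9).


Compute successive multiples of P until we hit O:
  1P = (12, 9)
  2P = (6, 5)
  3P = (7, 0)
  4P = (6, 12)
  5P = (12, 8)
  6P = O

ord(P) = 6


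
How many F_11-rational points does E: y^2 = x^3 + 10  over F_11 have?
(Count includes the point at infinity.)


For each x in F_11, count y with y^2 = x^3 + 0 x + 10 mod 11:
  x = 1: RHS = 0, y in [0]  -> 1 point(s)
  x = 3: RHS = 4, y in [2, 9]  -> 2 point(s)
  x = 5: RHS = 3, y in [5, 6]  -> 2 point(s)
  x = 7: RHS = 1, y in [1, 10]  -> 2 point(s)
  x = 8: RHS = 5, y in [4, 7]  -> 2 point(s)
  x = 10: RHS = 9, y in [3, 8]  -> 2 point(s)
Affine points: 11. Add the point at infinity: total = 12.

#E(F_11) = 12


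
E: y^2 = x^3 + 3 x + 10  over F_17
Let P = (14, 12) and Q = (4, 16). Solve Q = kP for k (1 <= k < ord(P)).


Enumerate multiples of P until we hit Q = (4, 16):
  1P = (14, 12)
  2P = (15, 8)
  3P = (4, 16)
Match found at i = 3.

k = 3


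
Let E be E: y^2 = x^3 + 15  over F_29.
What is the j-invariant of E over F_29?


Delta = -16(4 a^3 + 27 b^2) mod 29 = 8
-1728 * (4 a)^3 = -1728 * (4*0)^3 mod 29 = 0
j = 0 * 8^(-1) mod 29 = 0

j = 0 (mod 29)


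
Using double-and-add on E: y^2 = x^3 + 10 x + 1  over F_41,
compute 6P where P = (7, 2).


k = 6 = 110_2 (binary, LSB first: 011)
Double-and-add from P = (7, 2):
  bit 0 = 0: acc unchanged = O
  bit 1 = 1: acc = O + (7, 39) = (7, 39)
  bit 2 = 1: acc = (7, 39) + (7, 2) = O

6P = O


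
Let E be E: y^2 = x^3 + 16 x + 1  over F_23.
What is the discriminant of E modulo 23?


4 a^3 + 27 b^2 = 4*16^3 + 27*1^2 = 16384 + 27 = 16411
Delta = -16 * (16411) = -262576
Delta mod 23 = 15

Delta = 15 (mod 23)


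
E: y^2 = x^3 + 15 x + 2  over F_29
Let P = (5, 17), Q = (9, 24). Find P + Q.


P != Q, so use the chord formula.
s = (y2 - y1) / (x2 - x1) = (7) / (4) mod 29 = 9
x3 = s^2 - x1 - x2 mod 29 = 9^2 - 5 - 9 = 9
y3 = s (x1 - x3) - y1 mod 29 = 9 * (5 - 9) - 17 = 5

P + Q = (9, 5)


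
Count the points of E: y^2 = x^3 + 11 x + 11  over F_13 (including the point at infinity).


For each x in F_13, count y with y^2 = x^3 + 11 x + 11 mod 13:
  x = 1: RHS = 10, y in [6, 7]  -> 2 point(s)
  x = 5: RHS = 9, y in [3, 10]  -> 2 point(s)
  x = 8: RHS = 0, y in [0]  -> 1 point(s)
  x = 10: RHS = 3, y in [4, 9]  -> 2 point(s)
  x = 12: RHS = 12, y in [5, 8]  -> 2 point(s)
Affine points: 9. Add the point at infinity: total = 10.

#E(F_13) = 10


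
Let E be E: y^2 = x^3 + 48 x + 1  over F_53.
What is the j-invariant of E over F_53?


Delta = -16(4 a^3 + 27 b^2) mod 53 = 42
-1728 * (4 a)^3 = -1728 * (4*48)^3 mod 53 = 10
j = 10 * 42^(-1) mod 53 = 28

j = 28 (mod 53)


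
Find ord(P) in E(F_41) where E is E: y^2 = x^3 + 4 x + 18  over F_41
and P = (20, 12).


Compute successive multiples of P until we hit O:
  1P = (20, 12)
  2P = (11, 9)
  3P = (1, 8)
  4P = (18, 10)
  5P = (4, 4)
  6P = (7, 15)
  7P = (24, 11)
  8P = (15, 38)
  ... (continuing to 17P)
  17P = O

ord(P) = 17


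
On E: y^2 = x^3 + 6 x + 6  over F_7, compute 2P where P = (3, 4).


k = 2 = 10_2 (binary, LSB first: 01)
Double-and-add from P = (3, 4):
  bit 0 = 0: acc unchanged = O
  bit 1 = 1: acc = O + (5, 0) = (5, 0)

2P = (5, 0)


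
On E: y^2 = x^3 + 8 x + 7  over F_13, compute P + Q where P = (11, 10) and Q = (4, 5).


P != Q, so use the chord formula.
s = (y2 - y1) / (x2 - x1) = (8) / (6) mod 13 = 10
x3 = s^2 - x1 - x2 mod 13 = 10^2 - 11 - 4 = 7
y3 = s (x1 - x3) - y1 mod 13 = 10 * (11 - 7) - 10 = 4

P + Q = (7, 4)


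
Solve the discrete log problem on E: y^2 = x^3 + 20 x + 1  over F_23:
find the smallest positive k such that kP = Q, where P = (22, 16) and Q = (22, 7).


Enumerate multiples of P until we hit Q = (22, 7):
  1P = (22, 16)
  2P = (2, 7)
  3P = (8, 11)
  4P = (20, 11)
  5P = (16, 22)
  6P = (9, 17)
  7P = (18, 12)
  8P = (7, 22)
  9P = (19, 15)
  10P = (0, 22)
  11P = (14, 9)
  12P = (14, 14)
  13P = (0, 1)
  14P = (19, 8)
  15P = (7, 1)
  16P = (18, 11)
  17P = (9, 6)
  18P = (16, 1)
  19P = (20, 12)
  20P = (8, 12)
  21P = (2, 16)
  22P = (22, 7)
Match found at i = 22.

k = 22


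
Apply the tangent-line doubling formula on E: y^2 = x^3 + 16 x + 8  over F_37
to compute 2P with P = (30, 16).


Doubling: s = (3 x1^2 + a) / (2 y1)
s = (3*30^2 + 16) / (2*16) mod 37 = 34
x3 = s^2 - 2 x1 mod 37 = 34^2 - 2*30 = 23
y3 = s (x1 - x3) - y1 mod 37 = 34 * (30 - 23) - 16 = 0

2P = (23, 0)


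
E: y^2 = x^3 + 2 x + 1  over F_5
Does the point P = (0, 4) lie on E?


Check whether y^2 = x^3 + 2 x + 1 (mod 5) for (x, y) = (0, 4).
LHS: y^2 = 4^2 mod 5 = 1
RHS: x^3 + 2 x + 1 = 0^3 + 2*0 + 1 mod 5 = 1
LHS = RHS

Yes, on the curve


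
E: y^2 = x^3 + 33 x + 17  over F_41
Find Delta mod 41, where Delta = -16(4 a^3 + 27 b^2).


4 a^3 + 27 b^2 = 4*33^3 + 27*17^2 = 143748 + 7803 = 151551
Delta = -16 * (151551) = -2424816
Delta mod 41 = 6

Delta = 6 (mod 41)


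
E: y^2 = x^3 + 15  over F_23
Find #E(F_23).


For each x in F_23, count y with y^2 = x^3 + 0 x + 15 mod 23:
  x = 1: RHS = 16, y in [4, 19]  -> 2 point(s)
  x = 2: RHS = 0, y in [0]  -> 1 point(s)
  x = 5: RHS = 2, y in [5, 18]  -> 2 point(s)
  x = 6: RHS = 1, y in [1, 22]  -> 2 point(s)
  x = 7: RHS = 13, y in [6, 17]  -> 2 point(s)
  x = 9: RHS = 8, y in [10, 13]  -> 2 point(s)
  x = 10: RHS = 3, y in [7, 16]  -> 2 point(s)
  x = 11: RHS = 12, y in [9, 14]  -> 2 point(s)
  x = 12: RHS = 18, y in [8, 15]  -> 2 point(s)
  x = 13: RHS = 4, y in [2, 21]  -> 2 point(s)
  x = 15: RHS = 9, y in [3, 20]  -> 2 point(s)
  x = 17: RHS = 6, y in [11, 12]  -> 2 point(s)
Affine points: 23. Add the point at infinity: total = 24.

#E(F_23) = 24


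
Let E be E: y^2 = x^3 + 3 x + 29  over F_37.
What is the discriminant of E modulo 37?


4 a^3 + 27 b^2 = 4*3^3 + 27*29^2 = 108 + 22707 = 22815
Delta = -16 * (22815) = -365040
Delta mod 37 = 2

Delta = 2 (mod 37)


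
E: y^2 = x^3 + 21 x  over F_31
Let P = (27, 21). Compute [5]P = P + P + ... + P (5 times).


k = 5 = 101_2 (binary, LSB first: 101)
Double-and-add from P = (27, 21):
  bit 0 = 1: acc = O + (27, 21) = (27, 21)
  bit 1 = 0: acc unchanged = (27, 21)
  bit 2 = 1: acc = (27, 21) + (14, 0) = (6, 1)

5P = (6, 1)


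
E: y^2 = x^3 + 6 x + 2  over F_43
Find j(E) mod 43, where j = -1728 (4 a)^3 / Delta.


Delta = -16(4 a^3 + 27 b^2) mod 43 = 14
-1728 * (4 a)^3 = -1728 * (4*6)^3 mod 43 = 4
j = 4 * 14^(-1) mod 43 = 31

j = 31 (mod 43)


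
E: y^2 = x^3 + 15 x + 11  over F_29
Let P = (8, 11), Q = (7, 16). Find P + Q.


P != Q, so use the chord formula.
s = (y2 - y1) / (x2 - x1) = (5) / (28) mod 29 = 24
x3 = s^2 - x1 - x2 mod 29 = 24^2 - 8 - 7 = 10
y3 = s (x1 - x3) - y1 mod 29 = 24 * (8 - 10) - 11 = 28

P + Q = (10, 28)


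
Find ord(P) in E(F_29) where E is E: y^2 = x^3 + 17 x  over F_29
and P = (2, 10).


Compute successive multiples of P until we hit O:
  1P = (2, 10)
  2P = (25, 19)
  3P = (26, 26)
  4P = (24, 14)
  5P = (27, 25)
  6P = (5, 23)
  7P = (15, 11)
  8P = (6, 12)
  ... (continuing to 26P)
  26P = O

ord(P) = 26


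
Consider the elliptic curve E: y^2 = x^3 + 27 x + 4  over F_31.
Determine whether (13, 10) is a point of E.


Check whether y^2 = x^3 + 27 x + 4 (mod 31) for (x, y) = (13, 10).
LHS: y^2 = 10^2 mod 31 = 7
RHS: x^3 + 27 x + 4 = 13^3 + 27*13 + 4 mod 31 = 10
LHS != RHS

No, not on the curve


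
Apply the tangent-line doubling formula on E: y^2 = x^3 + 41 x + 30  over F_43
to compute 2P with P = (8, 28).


Doubling: s = (3 x1^2 + a) / (2 y1)
s = (3*8^2 + 41) / (2*28) mod 43 = 8
x3 = s^2 - 2 x1 mod 43 = 8^2 - 2*8 = 5
y3 = s (x1 - x3) - y1 mod 43 = 8 * (8 - 5) - 28 = 39

2P = (5, 39)


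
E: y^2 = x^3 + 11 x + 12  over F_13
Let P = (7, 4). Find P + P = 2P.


Doubling: s = (3 x1^2 + a) / (2 y1)
s = (3*7^2 + 11) / (2*4) mod 13 = 10
x3 = s^2 - 2 x1 mod 13 = 10^2 - 2*7 = 8
y3 = s (x1 - x3) - y1 mod 13 = 10 * (7 - 8) - 4 = 12

2P = (8, 12)


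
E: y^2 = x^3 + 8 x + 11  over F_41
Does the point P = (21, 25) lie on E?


Check whether y^2 = x^3 + 8 x + 11 (mod 41) for (x, y) = (21, 25).
LHS: y^2 = 25^2 mod 41 = 10
RHS: x^3 + 8 x + 11 = 21^3 + 8*21 + 11 mod 41 = 10
LHS = RHS

Yes, on the curve


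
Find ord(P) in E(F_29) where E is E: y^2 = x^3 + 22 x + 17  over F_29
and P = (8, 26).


Compute successive multiples of P until we hit O:
  1P = (8, 26)
  2P = (22, 19)
  3P = (21, 24)
  4P = (5, 7)
  5P = (11, 13)
  6P = (3, 20)
  7P = (9, 25)
  8P = (13, 8)
  ... (continuing to 27P)
  27P = O

ord(P) = 27


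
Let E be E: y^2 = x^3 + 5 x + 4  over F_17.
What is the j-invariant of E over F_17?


Delta = -16(4 a^3 + 27 b^2) mod 17 = 14
-1728 * (4 a)^3 = -1728 * (4*5)^3 mod 17 = 9
j = 9 * 14^(-1) mod 17 = 14

j = 14 (mod 17)


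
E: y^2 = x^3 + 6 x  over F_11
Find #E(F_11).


For each x in F_11, count y with y^2 = x^3 + 6 x + 0 mod 11:
  x = 0: RHS = 0, y in [0]  -> 1 point(s)
  x = 2: RHS = 9, y in [3, 8]  -> 2 point(s)
  x = 3: RHS = 1, y in [1, 10]  -> 2 point(s)
  x = 4: RHS = 0, y in [0]  -> 1 point(s)
  x = 5: RHS = 1, y in [1, 10]  -> 2 point(s)
  x = 7: RHS = 0, y in [0]  -> 1 point(s)
  x = 10: RHS = 4, y in [2, 9]  -> 2 point(s)
Affine points: 11. Add the point at infinity: total = 12.

#E(F_11) = 12


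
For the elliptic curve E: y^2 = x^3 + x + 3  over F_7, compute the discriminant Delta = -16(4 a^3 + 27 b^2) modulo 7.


4 a^3 + 27 b^2 = 4*1^3 + 27*3^2 = 4 + 243 = 247
Delta = -16 * (247) = -3952
Delta mod 7 = 3

Delta = 3 (mod 7)


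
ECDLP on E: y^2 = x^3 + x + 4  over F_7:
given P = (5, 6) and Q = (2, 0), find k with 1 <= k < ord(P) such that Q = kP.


Enumerate multiples of P until we hit Q = (2, 0):
  1P = (5, 6)
  2P = (6, 4)
  3P = (0, 5)
  4P = (4, 4)
  5P = (2, 0)
Match found at i = 5.

k = 5


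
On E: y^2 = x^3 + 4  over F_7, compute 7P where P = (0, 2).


k = 7 = 111_2 (binary, LSB first: 111)
Double-and-add from P = (0, 2):
  bit 0 = 1: acc = O + (0, 2) = (0, 2)
  bit 1 = 1: acc = (0, 2) + (0, 5) = O
  bit 2 = 1: acc = O + (0, 2) = (0, 2)

7P = (0, 2)


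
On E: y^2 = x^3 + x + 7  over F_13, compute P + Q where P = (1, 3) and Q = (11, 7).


P != Q, so use the chord formula.
s = (y2 - y1) / (x2 - x1) = (4) / (10) mod 13 = 3
x3 = s^2 - x1 - x2 mod 13 = 3^2 - 1 - 11 = 10
y3 = s (x1 - x3) - y1 mod 13 = 3 * (1 - 10) - 3 = 9

P + Q = (10, 9)


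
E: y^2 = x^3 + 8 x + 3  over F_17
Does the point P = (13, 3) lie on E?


Check whether y^2 = x^3 + 8 x + 3 (mod 17) for (x, y) = (13, 3).
LHS: y^2 = 3^2 mod 17 = 9
RHS: x^3 + 8 x + 3 = 13^3 + 8*13 + 3 mod 17 = 9
LHS = RHS

Yes, on the curve


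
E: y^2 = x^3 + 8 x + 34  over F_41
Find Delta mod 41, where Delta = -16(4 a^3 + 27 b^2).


4 a^3 + 27 b^2 = 4*8^3 + 27*34^2 = 2048 + 31212 = 33260
Delta = -16 * (33260) = -532160
Delta mod 41 = 20

Delta = 20 (mod 41)


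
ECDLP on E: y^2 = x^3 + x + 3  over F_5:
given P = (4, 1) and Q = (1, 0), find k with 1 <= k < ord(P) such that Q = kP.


Enumerate multiples of P until we hit Q = (1, 0):
  1P = (4, 1)
  2P = (1, 0)
Match found at i = 2.

k = 2


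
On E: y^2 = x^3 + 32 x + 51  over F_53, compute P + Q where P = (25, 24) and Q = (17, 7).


P != Q, so use the chord formula.
s = (y2 - y1) / (x2 - x1) = (36) / (45) mod 53 = 22
x3 = s^2 - x1 - x2 mod 53 = 22^2 - 25 - 17 = 18
y3 = s (x1 - x3) - y1 mod 53 = 22 * (25 - 18) - 24 = 24

P + Q = (18, 24)


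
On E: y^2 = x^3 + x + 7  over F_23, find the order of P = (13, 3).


Compute successive multiples of P until we hit O:
  1P = (13, 3)
  2P = (15, 4)
  3P = (1, 3)
  4P = (9, 20)
  5P = (9, 3)
  6P = (1, 20)
  7P = (15, 19)
  8P = (13, 20)
  ... (continuing to 9P)
  9P = O

ord(P) = 9


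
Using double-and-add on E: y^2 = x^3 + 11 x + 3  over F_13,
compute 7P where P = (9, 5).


k = 7 = 111_2 (binary, LSB first: 111)
Double-and-add from P = (9, 5):
  bit 0 = 1: acc = O + (9, 5) = (9, 5)
  bit 1 = 1: acc = (9, 5) + (12, 2) = (6, 5)
  bit 2 = 1: acc = (6, 5) + (11, 8) = (0, 9)

7P = (0, 9)
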